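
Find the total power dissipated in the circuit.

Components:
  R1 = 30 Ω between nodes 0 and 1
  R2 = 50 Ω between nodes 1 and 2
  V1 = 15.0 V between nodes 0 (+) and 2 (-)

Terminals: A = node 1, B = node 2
Nodal analysis, taking node 2 as the 0 V reference.
Source V1 fixes V_0 = 15 V.
KCL at each unknown node (sum of currents leaving = 0; resistances in Ω):
  Node 1: (V_1 - 15)/30 + (V_1 - 0)/50 = 0
Collecting terms: 0.05333 × V_1 = 0.5  =>  V_1 = 9.375 V
Power in each resistor, P = (ΔV)²/R:
  P_R1 = (15 - 9.375)²/30 = 1.055 W
  P_R2 = (9.375 - 0)²/50 = 1.758 W
P_total = P_R1 + P_R2 = 2.812 W

Final answer: 2.812 W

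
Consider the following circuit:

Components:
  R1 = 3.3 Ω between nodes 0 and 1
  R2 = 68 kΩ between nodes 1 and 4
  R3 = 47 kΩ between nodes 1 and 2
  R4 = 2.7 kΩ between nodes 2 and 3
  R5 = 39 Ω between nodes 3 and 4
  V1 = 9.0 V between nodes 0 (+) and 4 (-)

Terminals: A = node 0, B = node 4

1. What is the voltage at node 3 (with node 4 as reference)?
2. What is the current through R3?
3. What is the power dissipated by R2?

Nodal analysis, taking node 4 as the 0 V reference.
Source V1 fixes V_0 = 9 V.
KCL at each unknown node (sum of currents leaving = 0; resistances in Ω):
  Node 1: (V_1 - 9)/3.3 + (V_1 - 0)/68000 + (V_1 - V_2)/47000 = 0
  Node 2: (V_2 - V_1)/47000 + (V_2 - V_3)/2700 = 0
  Node 3: (V_3 - V_2)/2700 + (V_3 - 0)/39 = 0
Collecting terms (coefficients in siemens):
  0.3031·V_1 - 0.00002128·V_2 = 2.727
  0.0003916·V_2 - 0.00002128·V_1 - 0.0003704·V_3 = 0
  0.02601·V_3 - 0.0003704·V_2 = 0
Solving these 3 simultaneous equations (Gaussian elimination) gives:
  V_1 = 8.999 V, V_2 = 0.4956 V, V_3 = 0.007056 V
Part 1:
  Read off the nodal solution: V_3 = 0.007056 V
Part 2:
  I_R3 = (V_1 - V_2)/R3 = (8.999 - 0.4956)/47000 = 0.0001809 A
  Magnitude: I_R3 = 0.0001809 A
Part 3:
  I_R2 = (V_1 - V_4)/R2 = (8.999 - 0)/68000 = 0.0001323 A
  P_R2 = I_R2² × R2 = (0.0001323)² × 68000 = 0.001191 W

Final answers:
1. V_3 = 0.007056 V
2. I_R3 = 0.0001809 A
3. P_R2 = 0.001191 W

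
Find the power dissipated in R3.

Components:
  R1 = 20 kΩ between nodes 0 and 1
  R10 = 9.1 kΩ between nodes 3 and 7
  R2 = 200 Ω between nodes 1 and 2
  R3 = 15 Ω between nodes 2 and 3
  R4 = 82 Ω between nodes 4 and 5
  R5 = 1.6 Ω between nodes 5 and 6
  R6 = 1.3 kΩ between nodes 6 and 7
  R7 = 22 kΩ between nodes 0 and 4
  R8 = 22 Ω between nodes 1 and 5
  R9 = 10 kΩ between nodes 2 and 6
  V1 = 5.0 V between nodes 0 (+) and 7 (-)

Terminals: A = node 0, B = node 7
Nodal analysis, taking node 7 as the 0 V reference.
Source V1 fixes V_0 = 5 V.
KCL at each unknown node (sum of currents leaving = 0; resistances in Ω):
  Node 1: (V_1 - 5)/20000 + (V_1 - V_2)/200 + (V_1 - V_5)/22 = 0
  Node 2: (V_2 - V_1)/200 + (V_2 - V_3)/15 + (V_2 - V_6)/10000 = 0
  Node 3: (V_3 - V_2)/15 + (V_3 - 0)/9100 = 0
  Node 4: (V_4 - V_5)/82 + (V_4 - 5)/22000 = 0
  Node 5: (V_5 - V_4)/82 + (V_5 - V_6)/1.6 + (V_5 - V_1)/22 = 0
  Node 6: (V_6 - V_5)/1.6 + (V_6 - 0)/1300 + (V_6 - V_2)/10000 = 0
Collecting terms (coefficients in siemens):
  0.0505·V_1 - 0.005·V_2 - 0.04545·V_5 = 0.00025
  0.07177·V_2 - 0.005·V_1 - 0.06667·V_3 - 0.0001·V_6 = 0
  0.06678·V_3 - 0.06667·V_2 = 0
  0.01224·V_4 - 0.0122·V_5 = 0.0002273
  0.6826·V_5 - 0.04545·V_1 - 0.0122·V_4 - 0.625·V_6 = 0
  0.6259·V_6 - 0.0001·V_2 - 0.625·V_5 = 0
Solving these 6 simultaneous equations (Gaussian elimination) gives:
  V_1 = 0.4939 V, V_2 = 0.4834 V, V_3 = 0.4826 V, V_4 = 0.5068 V
  V_5 = 0.4901 V, V_6 = 0.4895 V
I_R3 = (V_2 - V_3)/R3 = (0.4834 - 0.4826)/15 = 0.00005303 A
P_R3 = I_R3² × R3 = (0.00005303)² × 15 = 0.00000004219 W

Final answer: 4.219e-08 W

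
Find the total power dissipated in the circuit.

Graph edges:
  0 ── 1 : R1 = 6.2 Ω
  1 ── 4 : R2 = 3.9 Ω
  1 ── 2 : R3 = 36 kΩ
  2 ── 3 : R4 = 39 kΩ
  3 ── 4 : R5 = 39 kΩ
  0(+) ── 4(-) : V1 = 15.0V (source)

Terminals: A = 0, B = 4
Nodal analysis, taking node 4 as the 0 V reference.
Source V1 fixes V_0 = 15 V.
KCL at each unknown node (sum of currents leaving = 0; resistances in Ω):
  Node 1: (V_1 - 15)/6.2 + (V_1 - 0)/3.9 + (V_1 - V_2)/36000 = 0
  Node 2: (V_2 - V_1)/36000 + (V_2 - V_3)/39000 = 0
  Node 3: (V_3 - V_2)/39000 + (V_3 - 0)/39000 = 0
Collecting terms (coefficients in siemens):
  0.4177·V_1 - 0.00002778·V_2 = 2.419
  0.00005342·V_2 - 0.00002778·V_1 - 0.00002564·V_3 = 0
  0.00005128·V_3 - 0.00002564·V_2 = 0
Solving these 3 simultaneous equations (Gaussian elimination) gives:
  V_1 = 5.792 V, V_2 = 3.963 V, V_3 = 1.981 V
Power in each resistor, P = (ΔV)²/R:
  P_R1 = (15 - 5.792)²/6.2 = 13.68 W
  P_R2 = (5.792 - 0)²/3.9 = 8.602 W
  P_R3 = (5.792 - 3.963)²/36000 = 0.00009293 W
  P_R4 = (3.963 - 1.981)²/39000 = 0.0001007 W
  P_R5 = (1.981 - 0)²/39000 = 0.0001007 W
P_total = P_R1 + P_R2 + P_R3 + P_R4 + P_R5 = 22.28 W

Final answer: 22.28 W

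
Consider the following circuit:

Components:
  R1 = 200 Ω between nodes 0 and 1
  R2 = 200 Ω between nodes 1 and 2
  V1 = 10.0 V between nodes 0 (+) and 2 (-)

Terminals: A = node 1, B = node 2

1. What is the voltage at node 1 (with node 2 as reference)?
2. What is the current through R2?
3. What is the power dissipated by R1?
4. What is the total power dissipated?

Nodal analysis, taking node 2 as the 0 V reference.
Source V1 fixes V_0 = 10 V.
KCL at each unknown node (sum of currents leaving = 0; resistances in Ω):
  Node 1: (V_1 - 10)/200 + (V_1 - 0)/200 = 0
Collecting terms: 0.01 × V_1 = 0.05  =>  V_1 = 5 V
Part 1:
  Read off the nodal solution: V_1 = 5 V
Part 2:
  I_R2 = (V_1 - V_2)/R2 = (5 - 0)/200 = 0.025 A
  Magnitude: I_R2 = 0.025 A
Part 3:
  I_R1 = (V_0 - V_1)/R1 = (10 - 5)/200 = 0.025 A
  P_R1 = I_R1² × R1 = (0.025)² × 200 = 0.125 W
Part 4:
  Power in each resistor, P = (ΔV)²/R:
    P_R1 = (10 - 5)²/200 = 0.125 W
    P_R2 = (5 - 0)²/200 = 0.125 W
  P_total = P_R1 + P_R2 = 0.25 W

Final answers:
1. V_1 = 5 V
2. I_R2 = 0.025 A
3. P_R1 = 0.125 W
4. P_total = 0.25 W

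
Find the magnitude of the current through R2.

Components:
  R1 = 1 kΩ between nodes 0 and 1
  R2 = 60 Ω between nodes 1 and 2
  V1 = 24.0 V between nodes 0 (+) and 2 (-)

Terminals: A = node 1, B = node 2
Nodal analysis, taking node 2 as the 0 V reference.
Source V1 fixes V_0 = 24 V.
KCL at each unknown node (sum of currents leaving = 0; resistances in Ω):
  Node 1: (V_1 - 24)/1000 + (V_1 - 0)/60 = 0
Collecting terms: 0.01767 × V_1 = 0.024  =>  V_1 = 1.358 V
I_R2 = (V_1 - V_2)/R2 = (1.358 - 0)/60 = 0.02264 A
|I_R2| = 0.02264 A

Final answer: |I_R2| = 0.02264 A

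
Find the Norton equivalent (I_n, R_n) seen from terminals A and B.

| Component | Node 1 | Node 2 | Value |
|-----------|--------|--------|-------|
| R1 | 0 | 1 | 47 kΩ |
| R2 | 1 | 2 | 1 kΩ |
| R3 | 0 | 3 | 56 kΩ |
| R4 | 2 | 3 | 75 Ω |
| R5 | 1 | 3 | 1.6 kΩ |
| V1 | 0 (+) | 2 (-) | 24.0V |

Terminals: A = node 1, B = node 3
Find the Thévenin equivalent first; then I_n = V_th/R_th and R_n = R_th.
Step 1 — V_th is the open-circuit voltage V_A - V_B (nothing connected across the terminals).
Nodal analysis, taking node 2 as the 0 V reference.
Source V1 fixes V_0 = 24 V.
KCL at each unknown node (sum of currents leaving = 0; resistances in Ω):
  Node 1: (V_1 - 24)/47000 + (V_1 - 0)/1000 + (V_1 - V_3)/1600 = 0
  Node 3: (V_3 - 24)/56000 + (V_3 - 0)/75 + (V_3 - V_1)/1600 = 0
Collecting terms (coefficients in siemens):
  0.001646·V_1 - 0.000625·V_3 = 0.0005106
  0.01398·V_3 - 0.000625·V_1 = 0.0004286
Determinant D = (0.001646)(0.01398) - (-0.000625)(-0.000625) = 0.00002262
V_1 = [(0.0005106)(0.01398) - (-0.000625)(0.0004286)]/D = 0.3274 V
V_3 = [(0.001646)(0.0004286) - (0.0005106)(-0.000625)]/D = 0.0453 V
V_th = V_1 - V_3 = 0.3274 - 0.0453 = 0.2821 V
Step 2 — R_th: zero the source — replace V1 by a short circuit (node 2 merges into node 0) — and find the resistance seen between A (node 1) and B (node 3).
Reduce the network between node 1 (A) and node 3 (B) by series/parallel combination:
  Rp1 = R1 ‖ R2 (parallel, both between nodes 0 and 1) = 1/(1/47000 + 1/1000) = 979.2 Ω
  Rp2 = R3 ‖ R4 (parallel, both between nodes 0 and 3) = 1/(1/56000 + 1/75) = 74.9 Ω
  Rs1 = Rp1 + Rp2 (series, joined only at node 0) = 979.2 + 74.9 = 1054 Ω
  Rp3 = R5 ‖ Rs1 (parallel, both between nodes 1 and 3) = 1/(1/1600 + 1/1054) = 635.4 Ω
R_th = 635.4 Ω
I_n = V_th/R_th = 0.2821/635.4 = 0.0004439 A, and R_n = R_th = 635.4 Ω

Final answer: I_n = 0.0004439 A, R_n = 635.4 Ω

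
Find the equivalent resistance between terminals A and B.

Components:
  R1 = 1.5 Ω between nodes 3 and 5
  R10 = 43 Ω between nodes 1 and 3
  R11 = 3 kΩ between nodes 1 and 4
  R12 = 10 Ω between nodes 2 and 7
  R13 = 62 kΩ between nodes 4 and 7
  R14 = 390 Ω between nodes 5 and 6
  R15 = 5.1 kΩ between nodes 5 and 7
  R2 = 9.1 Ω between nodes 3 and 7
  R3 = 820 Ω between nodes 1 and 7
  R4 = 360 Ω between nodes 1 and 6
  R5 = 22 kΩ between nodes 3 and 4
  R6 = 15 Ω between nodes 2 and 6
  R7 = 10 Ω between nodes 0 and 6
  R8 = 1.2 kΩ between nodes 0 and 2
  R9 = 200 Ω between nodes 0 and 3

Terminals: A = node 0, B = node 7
The network is not a plain series/parallel combination. Inject a 1 A test current into terminal A (node 0) and return it from terminal B (node 7); then R_eq = V_A / (1 A).
Nodal analysis, taking node 7 as the 0 V reference.
Current source I_test pushes 1 A into node 0 and draws it out of node 7.
KCL at each unknown node (sum of currents leaving = 0; resistances in Ω):
  Node 0: (V_0 - V_6)/10 + (V_0 - V_2)/1200 + (V_0 - V_3)/200 - 1 = 0
  Node 1: (V_1 - 0)/820 + (V_1 - V_6)/360 + (V_1 - V_3)/43 + (V_1 - V_4)/3000 = 0
  Node 2: (V_2 - V_0)/1200 + (V_2 - V_6)/15 + (V_2 - 0)/10 = 0
  Node 3: (V_3 - V_0)/200 + (V_3 - V_1)/43 + (V_3 - V_5)/1.5 + (V_3 - 0)/9.1 + (V_3 - V_4)/22000 = 0
  Node 4: (V_4 - V_1)/3000 + (V_4 - V_3)/22000 + (V_4 - 0)/62000 = 0
  Node 5: (V_5 - V_3)/1.5 + (V_5 - V_6)/390 + (V_5 - 0)/5100 = 0
  Node 6: (V_6 - V_0)/10 + (V_6 - V_1)/360 + (V_6 - V_2)/15 + (V_6 - V_5)/390 = 0
Collecting terms (coefficients in siemens):
  0.1058·V_0 - 0.0008333·V_2 - 0.005·V_3 - 0.1·V_6 = 1
  0.02759·V_1 - 0.02326·V_3 - 0.0003333·V_4 - 0.002778·V_6 = 0
  0.1675·V_2 - 0.0008333·V_0 - 0.06667·V_6 = 0
  0.8049·V_3 - 0.005·V_0 - 0.02326·V_1 - 0.00004545·V_4 - 0.6667·V_5 = 0
  0.0003949·V_4 - 0.0003333·V_1 - 0.00004545·V_3 = 0
  0.6694·V_5 - 0.6667·V_3 - 0.002564·V_6 = 0
  0.172·V_6 - 0.1·V_0 - 0.002778·V_1 - 0.06667·V_2 - 0.002564·V_5 = 0
Solving these 7 simultaneous equations (Gaussian elimination) gives:
  V_0 = 27.85 V, V_1 = 3.616 V, V_2 = 7.825 V, V_3 = 1.935 V
  V_4 = 3.275 V, V_5 = 2.001 V, V_6 = 19.31 V
R_eq = V_0 / 1 A = 27.85 Ω

Final answer: 27.85 Ω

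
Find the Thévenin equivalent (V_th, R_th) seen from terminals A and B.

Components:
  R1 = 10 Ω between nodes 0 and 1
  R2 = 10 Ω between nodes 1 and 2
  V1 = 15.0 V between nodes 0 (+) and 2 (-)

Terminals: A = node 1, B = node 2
Step 1 — V_th is the open-circuit voltage V_A - V_B (nothing connected across the terminals).
Nodal analysis, taking node 2 as the 0 V reference.
Source V1 fixes V_0 = 15 V.
KCL at each unknown node (sum of currents leaving = 0; resistances in Ω):
  Node 1: (V_1 - 15)/10 + (V_1 - 0)/10 = 0
Collecting terms: 0.2 × V_1 = 1.5  =>  V_1 = 7.5 V
V_th = V_1 - V_2 = 7.5 - 0 = 7.5 V
Step 2 — R_th: zero the source — replace V1 by a short circuit (node 2 merges into node 0) — and find the resistance seen between A (node 1) and B (node 0).
Reduce the network between node 1 (A) and node 0 (B) by series/parallel combination:
  Rp1 = R1 ‖ R2 (parallel, both between nodes 0 and 1) = 1/(1/10 + 1/10) = 5 Ω
R_th = 5 Ω

Final answer: V_th = 7.5 V, R_th = 5 Ω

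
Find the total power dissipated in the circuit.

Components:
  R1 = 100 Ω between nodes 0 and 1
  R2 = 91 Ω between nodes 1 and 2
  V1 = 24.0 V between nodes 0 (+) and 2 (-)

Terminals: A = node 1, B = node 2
Nodal analysis, taking node 2 as the 0 V reference.
Source V1 fixes V_0 = 24 V.
KCL at each unknown node (sum of currents leaving = 0; resistances in Ω):
  Node 1: (V_1 - 24)/100 + (V_1 - 0)/91 = 0
Collecting terms: 0.02099 × V_1 = 0.24  =>  V_1 = 11.43 V
Power in each resistor, P = (ΔV)²/R:
  P_R1 = (24 - 11.43)²/100 = 1.579 W
  P_R2 = (11.43 - 0)²/91 = 1.437 W
P_total = P_R1 + P_R2 = 3.016 W

Final answer: 3.016 W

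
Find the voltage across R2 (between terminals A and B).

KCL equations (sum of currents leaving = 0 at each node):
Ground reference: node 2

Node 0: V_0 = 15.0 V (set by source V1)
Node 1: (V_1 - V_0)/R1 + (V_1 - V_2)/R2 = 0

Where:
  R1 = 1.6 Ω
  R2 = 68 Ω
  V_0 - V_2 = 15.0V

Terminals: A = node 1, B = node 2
R1 and R2 are in series across V1 (node 0 → node 1 → node 2), and the output A–B is taken across R2, so this is a voltage divider.
Series current: I = V1/(R1 + R2) = 15/(1.6 + 68) = 15/69.6 = 0.2155 A
V_R2 = I × R2 = V1 × R2/(R1 + R2) = 15 × 68/69.6 = 14.66 V

Final answer: 14.66 V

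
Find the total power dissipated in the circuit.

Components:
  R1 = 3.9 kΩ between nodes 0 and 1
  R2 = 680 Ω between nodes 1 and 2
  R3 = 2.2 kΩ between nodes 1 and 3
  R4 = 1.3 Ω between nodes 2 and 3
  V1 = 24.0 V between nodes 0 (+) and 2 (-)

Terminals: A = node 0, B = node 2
Nodal analysis, taking node 2 as the 0 V reference.
Source V1 fixes V_0 = 24 V.
KCL at each unknown node (sum of currents leaving = 0; resistances in Ω):
  Node 1: (V_1 - 24)/3900 + (V_1 - 0)/680 + (V_1 - V_3)/2200 = 0
  Node 3: (V_3 - V_1)/2200 + (V_3 - 0)/1.3 = 0
Collecting terms (coefficients in siemens):
  0.002182·V_1 - 0.0004545·V_3 = 0.006154
  0.7697·V_3 - 0.0004545·V_1 = 0
Determinant D = (0.002182)(0.7697) - (-0.0004545)(-0.0004545) = 0.001679
V_1 = [(0.006154)(0.7697) - (-0.0004545)(0)]/D = 2.821 V
V_3 = [(0.002182)(0) - (0.006154)(-0.0004545)]/D = 0.001666 V
Power in each resistor, P = (ΔV)²/R:
  P_R1 = (24 - 2.821)²/3900 = 0.115 W
  P_R2 = (2.821 - 0)²/680 = 0.0117 W
  P_R3 = (2.821 - 0.001666)²/2200 = 0.003614 W
  P_R4 = (0 - 0.001666)²/1.3 = 0.000002135 W
P_total = P_R1 + P_R2 + P_R3 + P_R4 = 0.1303 W

Final answer: 0.1303 W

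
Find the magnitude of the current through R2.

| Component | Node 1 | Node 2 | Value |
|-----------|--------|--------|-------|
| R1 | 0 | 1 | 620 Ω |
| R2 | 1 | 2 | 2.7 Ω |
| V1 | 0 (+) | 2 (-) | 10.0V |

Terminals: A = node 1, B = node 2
Nodal analysis, taking node 2 as the 0 V reference.
Source V1 fixes V_0 = 10 V.
KCL at each unknown node (sum of currents leaving = 0; resistances in Ω):
  Node 1: (V_1 - 10)/620 + (V_1 - 0)/2.7 = 0
Collecting terms: 0.372 × V_1 = 0.01613  =>  V_1 = 0.04336 V
I_R2 = (V_1 - V_2)/R2 = (0.04336 - 0)/2.7 = 0.01606 A
|I_R2| = 0.01606 A

Final answer: |I_R2| = 0.01606 A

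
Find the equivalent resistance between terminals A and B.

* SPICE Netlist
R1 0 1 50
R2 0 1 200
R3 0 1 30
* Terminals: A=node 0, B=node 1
Reduce the network between node 0 (A) and node 1 (B) by series/parallel combination:
  Rp1 = R1 ‖ R2 ‖ R3 (parallel, all between nodes 0 and 1) = 1/(1/50 + 1/200 + 1/30) = 17.14 Ω
R_eq = 17.14 Ω

Final answer: 17.14 Ω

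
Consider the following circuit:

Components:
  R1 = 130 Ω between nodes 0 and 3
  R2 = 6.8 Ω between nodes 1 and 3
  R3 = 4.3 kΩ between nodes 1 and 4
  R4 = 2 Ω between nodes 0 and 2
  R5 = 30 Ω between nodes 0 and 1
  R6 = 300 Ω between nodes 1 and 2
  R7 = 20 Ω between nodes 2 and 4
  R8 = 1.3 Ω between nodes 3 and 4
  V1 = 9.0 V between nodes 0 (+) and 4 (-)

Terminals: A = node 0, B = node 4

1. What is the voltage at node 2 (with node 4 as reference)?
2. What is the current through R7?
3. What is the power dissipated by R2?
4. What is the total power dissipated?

Nodal analysis, taking node 4 as the 0 V reference.
Source V1 fixes V_0 = 9 V.
KCL at each unknown node (sum of currents leaving = 0; resistances in Ω):
  Node 1: (V_1 - V_3)/6.8 + (V_1 - 0)/4300 + (V_1 - 9)/30 + (V_1 - V_2)/300 = 0
  Node 2: (V_2 - 9)/2 + (V_2 - V_1)/300 + (V_2 - 0)/20 = 0
  Node 3: (V_3 - 9)/130 + (V_3 - V_1)/6.8 + (V_3 - 0)/1.3 = 0
Collecting terms (coefficients in siemens):
  0.184·V_1 - 0.003333·V_2 - 0.1471·V_3 = 0.3
  0.5533·V_2 - 0.003333·V_1 = 4.5
  0.924·V_3 - 0.1471·V_1 = 0.06923
Solving these 3 simultaneous equations (Gaussian elimination) gives:
  V_1 = 2.106 V, V_2 = 8.145 V, V_3 = 0.4102 V
Part 1:
  Read off the nodal solution: V_2 = 8.145 V
Part 2:
  I_R7 = (V_2 - V_4)/R7 = (8.145 - 0)/20 = 0.4073 A
  Magnitude: I_R7 = 0.4073 A
Part 3:
  I_R2 = (V_1 - V_3)/R2 = (2.106 - 0.4102)/6.8 = 0.2494 A
  P_R2 = I_R2² × R2 = (0.2494)² × 6.8 = 0.4231 W
Part 4:
  Power in each resistor, P = (ΔV)²/R:
    P_R1 = (9 - 0.4102)²/130 = 0.5676 W
    P_R2 = (2.106 - 0.4102)²/6.8 = 0.4231 W
    P_R3 = (2.106 - 0)²/4300 = 0.001032 W
    P_R4 = (9 - 8.145)²/2 = 0.3653 W
    P_R5 = (9 - 2.106)²/30 = 1.584 W
    P_R6 = (2.106 - 8.145)²/300 = 0.1216 W
    P_R7 = (8.145 - 0)²/20 = 3.317 W
    P_R8 = (0.4102 - 0)²/1.3 = 0.1294 W
  P_total = P_R1 + P_R2 + P_R3 + P_R4 + P_R5 + P_R6 + P_R7 + P_R8 = 6.509 W

Final answers:
1. V_2 = 8.145 V
2. I_R7 = 0.4073 A
3. P_R2 = 0.4231 W
4. P_total = 6.509 W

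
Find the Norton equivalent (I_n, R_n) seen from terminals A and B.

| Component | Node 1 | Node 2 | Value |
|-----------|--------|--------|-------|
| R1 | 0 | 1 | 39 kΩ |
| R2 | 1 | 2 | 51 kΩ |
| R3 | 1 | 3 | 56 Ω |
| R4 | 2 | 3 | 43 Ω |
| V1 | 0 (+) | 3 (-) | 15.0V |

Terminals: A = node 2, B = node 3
Find the Thévenin equivalent first; then I_n = V_th/R_th and R_n = R_th.
Step 1 — V_th is the open-circuit voltage V_A - V_B (nothing connected across the terminals).
Nodal analysis, taking node 3 as the 0 V reference.
Source V1 fixes V_0 = 15 V.
KCL at each unknown node (sum of currents leaving = 0; resistances in Ω):
  Node 1: (V_1 - 15)/39000 + (V_1 - V_2)/51000 + (V_1 - 0)/56 = 0
  Node 2: (V_2 - V_1)/51000 + (V_2 - 0)/43 = 0
Collecting terms (coefficients in siemens):
  0.0179·V_1 - 0.00001961·V_2 = 0.0003846
  0.02328·V_2 - 0.00001961·V_1 = 0
Determinant D = (0.0179)(0.02328) - (-0.00001961)(-0.00001961) = 0.0004167
V_1 = [(0.0003846)(0.02328) - (-0.00001961)(0)]/D = 0.02148 V
V_2 = [(0.0179)(0) - (0.0003846)(-0.00001961)]/D = 0.0000181 V
V_th = V_2 - V_3 = 0.0000181 - 0 = 0.0000181 V
Step 2 — R_th: zero the source — replace V1 by a short circuit (node 3 merges into node 0) — and find the resistance seen between A (node 2) and B (node 0).
Reduce the network between node 2 (A) and node 0 (B) by series/parallel combination:
  Rp1 = R1 ‖ R3 (parallel, both between nodes 0 and 1) = 1/(1/39000 + 1/56) = 55.92 Ω
  Rs1 = R2 + Rp1 (series, joined only at node 1) = 51000 + 55.92 = 51060 Ω
  Rp2 = R4 ‖ Rs1 (parallel, both between nodes 0 and 2) = 1/(1/43 + 1/51060) = 42.96 Ω
R_th = 42.96 Ω
I_n = V_th/R_th = 0.0000181/42.96 = 0.0000004213 A, and R_n = R_th = 42.96 Ω

Final answer: I_n = 4.213e-07 A, R_n = 42.96 Ω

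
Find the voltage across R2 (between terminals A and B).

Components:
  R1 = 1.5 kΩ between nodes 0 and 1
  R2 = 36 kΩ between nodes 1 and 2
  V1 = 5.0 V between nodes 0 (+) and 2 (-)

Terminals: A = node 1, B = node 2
R1 and R2 are in series across V1 (node 0 → node 1 → node 2), and the output A–B is taken across R2, so this is a voltage divider.
Series current: I = V1/(R1 + R2) = 5/(1500 + 36000) = 5/37500 = 0.0001333 A
V_R2 = I × R2 = V1 × R2/(R1 + R2) = 5 × 36000/37500 = 4.8 V

Final answer: 4.8 V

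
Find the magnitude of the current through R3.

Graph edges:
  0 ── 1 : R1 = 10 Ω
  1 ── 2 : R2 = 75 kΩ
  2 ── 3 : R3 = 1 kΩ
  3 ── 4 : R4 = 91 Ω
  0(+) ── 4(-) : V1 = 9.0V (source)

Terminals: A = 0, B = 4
Nodal analysis, taking node 4 as the 0 V reference.
Source V1 fixes V_0 = 9 V.
KCL at each unknown node (sum of currents leaving = 0; resistances in Ω):
  Node 1: (V_1 - 9)/10 + (V_1 - V_2)/75000 = 0
  Node 2: (V_2 - V_1)/75000 + (V_2 - V_3)/1000 = 0
  Node 3: (V_3 - V_2)/1000 + (V_3 - 0)/91 = 0
Collecting terms (coefficients in siemens):
  0.1·V_1 - 0.00001333·V_2 = 0.9
  0.001013·V_2 - 0.00001333·V_1 - 0.001·V_3 = 0
  0.01199·V_3 - 0.001·V_2 = 0
Solving these 3 simultaneous equations (Gaussian elimination) gives:
  V_1 = 8.999 V, V_2 = 0.129 V, V_3 = 0.01076 V
I_R3 = (V_2 - V_3)/R3 = (0.129 - 0.01076)/1000 = 0.0001183 A
|I_R3| = 0.0001183 A

Final answer: |I_R3| = 0.0001183 A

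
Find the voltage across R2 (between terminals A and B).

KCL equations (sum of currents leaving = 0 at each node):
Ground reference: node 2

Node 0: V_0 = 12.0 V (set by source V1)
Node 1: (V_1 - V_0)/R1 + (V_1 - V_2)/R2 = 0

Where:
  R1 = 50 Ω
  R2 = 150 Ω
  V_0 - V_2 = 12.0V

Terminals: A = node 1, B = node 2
R1 and R2 are in series across V1 (node 0 → node 1 → node 2), and the output A–B is taken across R2, so this is a voltage divider.
Series current: I = V1/(R1 + R2) = 12/(50 + 150) = 12/200 = 0.06 A
V_R2 = I × R2 = V1 × R2/(R1 + R2) = 12 × 150/200 = 9 V

Final answer: 9 V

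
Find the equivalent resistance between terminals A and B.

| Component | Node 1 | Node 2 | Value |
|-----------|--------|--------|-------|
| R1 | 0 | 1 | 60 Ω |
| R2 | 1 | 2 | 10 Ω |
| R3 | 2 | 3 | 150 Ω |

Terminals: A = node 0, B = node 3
Reduce the network between node 0 (A) and node 3 (B) by series/parallel combination:
  Rs1 = R1 + R2 (series, joined only at node 1) = 60 + 10 = 70 Ω
  Rs2 = R3 + Rs1 (series, joined only at node 2) = 150 + 70 = 220 Ω
R_eq = 220 Ω

Final answer: 220 Ω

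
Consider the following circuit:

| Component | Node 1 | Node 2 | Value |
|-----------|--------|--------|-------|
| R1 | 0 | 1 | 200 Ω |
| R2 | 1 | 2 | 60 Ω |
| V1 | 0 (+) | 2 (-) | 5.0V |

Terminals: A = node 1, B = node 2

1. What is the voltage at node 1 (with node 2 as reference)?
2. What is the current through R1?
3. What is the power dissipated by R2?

Nodal analysis, taking node 2 as the 0 V reference.
Source V1 fixes V_0 = 5 V.
KCL at each unknown node (sum of currents leaving = 0; resistances in Ω):
  Node 1: (V_1 - 5)/200 + (V_1 - 0)/60 = 0
Collecting terms: 0.02167 × V_1 = 0.025  =>  V_1 = 1.154 V
Part 1:
  Read off the nodal solution: V_1 = 1.154 V
Part 2:
  I_R1 = (V_0 - V_1)/R1 = (5 - 1.154)/200 = 0.01923 A
  Magnitude: I_R1 = 0.01923 A
Part 3:
  I_R2 = (V_1 - V_2)/R2 = (1.154 - 0)/60 = 0.01923 A
  P_R2 = I_R2² × R2 = (0.01923)² × 60 = 0.02219 W

Final answers:
1. V_1 = 1.154 V
2. I_R1 = 0.01923 A
3. P_R2 = 0.02219 W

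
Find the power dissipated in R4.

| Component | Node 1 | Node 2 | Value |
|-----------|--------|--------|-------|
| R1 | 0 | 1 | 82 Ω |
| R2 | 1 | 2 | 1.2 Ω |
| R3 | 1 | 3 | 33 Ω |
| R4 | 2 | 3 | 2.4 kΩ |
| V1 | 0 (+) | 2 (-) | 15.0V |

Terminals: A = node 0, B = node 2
Nodal analysis, taking node 2 as the 0 V reference.
Source V1 fixes V_0 = 15 V.
KCL at each unknown node (sum of currents leaving = 0; resistances in Ω):
  Node 1: (V_1 - 15)/82 + (V_1 - 0)/1.2 + (V_1 - V_3)/33 = 0
  Node 3: (V_3 - V_1)/33 + (V_3 - 0)/2400 = 0
Collecting terms (coefficients in siemens):
  0.8758·V_1 - 0.0303·V_3 = 0.1829
  0.03072·V_3 - 0.0303·V_1 = 0
Determinant D = (0.8758)(0.03072) - (-0.0303)(-0.0303) = 0.02599
V_1 = [(0.1829)(0.03072) - (-0.0303)(0)]/D = 0.2162 V
V_3 = [(0.8758)(0) - (0.1829)(-0.0303)]/D = 0.2133 V
I_R4 = (V_2 - V_3)/R4 = (0 - 0.2133)/2400 = -0.00008888 A
P_R4 = I_R4² × R4 = (-0.00008888)² × 2400 = 0.00001896 W

Final answer: 1.896e-05 W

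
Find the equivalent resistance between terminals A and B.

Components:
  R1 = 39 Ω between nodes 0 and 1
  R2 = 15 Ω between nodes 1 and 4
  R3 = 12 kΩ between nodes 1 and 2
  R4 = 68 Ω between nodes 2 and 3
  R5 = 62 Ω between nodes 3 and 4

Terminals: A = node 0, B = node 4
Reduce the network between node 0 (A) and node 4 (B) by series/parallel combination:
  Rs1 = R3 + R4 (series, joined only at node 2) = 12000 + 68 = 12070 Ω
  Rs2 = R5 + Rs1 (series, joined only at node 3) = 62 + 12070 = 12130 Ω
  Rp1 = R2 ‖ Rs2 (parallel, both between nodes 1 and 4) = 1/(1/15 + 1/12130) = 14.98 Ω
  Rs3 = R1 + Rp1 (series, joined only at node 1) = 39 + 14.98 = 53.98 Ω
R_eq = 53.98 Ω

Final answer: 53.98 Ω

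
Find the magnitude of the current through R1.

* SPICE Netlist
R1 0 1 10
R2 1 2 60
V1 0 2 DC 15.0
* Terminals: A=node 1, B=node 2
Nodal analysis, taking node 2 as the 0 V reference.
Source V1 fixes V_0 = 15 V.
KCL at each unknown node (sum of currents leaving = 0; resistances in Ω):
  Node 1: (V_1 - 15)/10 + (V_1 - 0)/60 = 0
Collecting terms: 0.1167 × V_1 = 1.5  =>  V_1 = 12.86 V
I_R1 = (V_0 - V_1)/R1 = (15 - 12.86)/10 = 0.2143 A
|I_R1| = 0.2143 A

Final answer: |I_R1| = 0.2143 A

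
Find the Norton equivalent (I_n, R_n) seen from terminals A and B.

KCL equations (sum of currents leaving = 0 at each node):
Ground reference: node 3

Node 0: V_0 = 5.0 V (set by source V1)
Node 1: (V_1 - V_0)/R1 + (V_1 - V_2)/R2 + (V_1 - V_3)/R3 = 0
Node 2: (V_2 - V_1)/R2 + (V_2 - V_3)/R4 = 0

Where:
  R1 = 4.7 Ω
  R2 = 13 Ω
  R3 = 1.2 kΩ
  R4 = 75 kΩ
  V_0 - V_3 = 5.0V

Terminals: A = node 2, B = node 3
Find the Thévenin equivalent first; then I_n = V_th/R_th and R_n = R_th.
Step 1 — V_th is the open-circuit voltage V_A - V_B (nothing connected across the terminals).
Nodal analysis, taking node 3 as the 0 V reference.
Source V1 fixes V_0 = 5 V.
KCL at each unknown node (sum of currents leaving = 0; resistances in Ω):
  Node 1: (V_1 - 5)/4.7 + (V_1 - V_2)/13 + (V_1 - 0)/1200 = 0
  Node 2: (V_2 - V_1)/13 + (V_2 - 0)/75000 = 0
Collecting terms (coefficients in siemens):
  0.2905·V_1 - 0.07692·V_2 = 1.064
  0.07694·V_2 - 0.07692·V_1 = 0
Determinant D = (0.2905)(0.07694) - (-0.07692)(-0.07692) = 0.01643
V_1 = [(1.064)(0.07694) - (-0.07692)(0)]/D = 4.98 V
V_2 = [(0.2905)(0) - (1.064)(-0.07692)]/D = 4.979 V
V_th = V_2 - V_3 = 4.979 - 0 = 4.979 V
Step 2 — R_th: zero the source — replace V1 by a short circuit (node 3 merges into node 0) — and find the resistance seen between A (node 2) and B (node 0).
Reduce the network between node 2 (A) and node 0 (B) by series/parallel combination:
  Rp1 = R1 ‖ R3 (parallel, both between nodes 0 and 1) = 1/(1/4.7 + 1/1200) = 4.682 Ω
  Rs1 = R2 + Rp1 (series, joined only at node 1) = 13 + 4.682 = 17.68 Ω
  Rp2 = R4 ‖ Rs1 (parallel, both between nodes 0 and 2) = 1/(1/75000 + 1/17.68) = 17.68 Ω
R_th = 17.68 Ω
I_n = V_th/R_th = 4.979/17.68 = 0.2817 A, and R_n = R_th = 17.68 Ω

Final answer: I_n = 0.2817 A, R_n = 17.68 Ω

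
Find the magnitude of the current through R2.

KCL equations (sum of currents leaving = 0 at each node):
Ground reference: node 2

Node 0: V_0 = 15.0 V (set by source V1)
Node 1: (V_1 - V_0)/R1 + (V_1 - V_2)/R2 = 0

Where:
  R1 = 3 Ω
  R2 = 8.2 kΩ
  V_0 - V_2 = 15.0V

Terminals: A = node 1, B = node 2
Nodal analysis, taking node 2 as the 0 V reference.
Source V1 fixes V_0 = 15 V.
KCL at each unknown node (sum of currents leaving = 0; resistances in Ω):
  Node 1: (V_1 - 15)/3 + (V_1 - 0)/8200 = 0
Collecting terms: 0.3335 × V_1 = 5  =>  V_1 = 14.99 V
I_R2 = (V_1 - V_2)/R2 = (14.99 - 0)/8200 = 0.001829 A
|I_R2| = 0.001829 A

Final answer: |I_R2| = 0.001829 A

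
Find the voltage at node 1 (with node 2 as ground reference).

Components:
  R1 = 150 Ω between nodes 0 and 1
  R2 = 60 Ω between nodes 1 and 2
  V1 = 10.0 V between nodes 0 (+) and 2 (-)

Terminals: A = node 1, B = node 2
Nodal analysis, taking node 2 as the 0 V reference.
Source V1 fixes V_0 = 10 V.
KCL at each unknown node (sum of currents leaving = 0; resistances in Ω):
  Node 1: (V_1 - 10)/150 + (V_1 - 0)/60 = 0
Collecting terms: 0.02333 × V_1 = 0.06667  =>  V_1 = 2.857 V
The requested potential is V_1 = 2.857 V.

Final answer: V_1 = 2.857 V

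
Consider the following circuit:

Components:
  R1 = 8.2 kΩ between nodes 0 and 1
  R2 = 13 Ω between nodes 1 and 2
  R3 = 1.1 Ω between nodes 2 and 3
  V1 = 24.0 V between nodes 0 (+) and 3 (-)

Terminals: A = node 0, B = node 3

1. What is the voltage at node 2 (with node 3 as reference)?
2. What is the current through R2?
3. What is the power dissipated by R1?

Nodal analysis, taking node 3 as the 0 V reference.
Source V1 fixes V_0 = 24 V.
KCL at each unknown node (sum of currents leaving = 0; resistances in Ω):
  Node 1: (V_1 - 24)/8200 + (V_1 - V_2)/13 = 0
  Node 2: (V_2 - V_1)/13 + (V_2 - 0)/1.1 = 0
Collecting terms (coefficients in siemens):
  0.07705·V_1 - 0.07692·V_2 = 0.002927
  0.986·V_2 - 0.07692·V_1 = 0
Determinant D = (0.07705)(0.986) - (-0.07692)(-0.07692) = 0.07005
V_1 = [(0.002927)(0.986) - (-0.07692)(0)]/D = 0.0412 V
V_2 = [(0.07705)(0) - (0.002927)(-0.07692)]/D = 0.003214 V
Part 1:
  Read off the nodal solution: V_2 = 0.003214 V
Part 2:
  I_R2 = (V_1 - V_2)/R2 = (0.0412 - 0.003214)/13 = 0.002922 A
  Magnitude: I_R2 = 0.002922 A
Part 3:
  I_R1 = (V_0 - V_1)/R1 = (24 - 0.0412)/8200 = 0.002922 A
  P_R1 = I_R1² × R1 = (0.002922)² × 8200 = 0.07 W

Final answers:
1. V_2 = 0.003214 V
2. I_R2 = 0.002922 A
3. P_R1 = 0.07 W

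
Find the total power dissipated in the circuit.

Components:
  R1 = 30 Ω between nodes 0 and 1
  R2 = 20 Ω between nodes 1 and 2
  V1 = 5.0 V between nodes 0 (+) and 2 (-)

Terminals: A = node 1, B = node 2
Nodal analysis, taking node 2 as the 0 V reference.
Source V1 fixes V_0 = 5 V.
KCL at each unknown node (sum of currents leaving = 0; resistances in Ω):
  Node 1: (V_1 - 5)/30 + (V_1 - 0)/20 = 0
Collecting terms: 0.08333 × V_1 = 0.1667  =>  V_1 = 2 V
Power in each resistor, P = (ΔV)²/R:
  P_R1 = (5 - 2)²/30 = 0.3 W
  P_R2 = (2 - 0)²/20 = 0.2 W
P_total = P_R1 + P_R2 = 0.5 W

Final answer: 0.5 W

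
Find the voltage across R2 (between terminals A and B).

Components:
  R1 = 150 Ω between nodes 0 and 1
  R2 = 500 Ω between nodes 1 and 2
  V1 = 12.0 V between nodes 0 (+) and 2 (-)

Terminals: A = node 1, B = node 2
R1 and R2 are in series across V1 (node 0 → node 1 → node 2), and the output A–B is taken across R2, so this is a voltage divider.
Series current: I = V1/(R1 + R2) = 12/(150 + 500) = 12/650 = 0.01846 A
V_R2 = I × R2 = V1 × R2/(R1 + R2) = 12 × 500/650 = 9.231 V

Final answer: 9.231 V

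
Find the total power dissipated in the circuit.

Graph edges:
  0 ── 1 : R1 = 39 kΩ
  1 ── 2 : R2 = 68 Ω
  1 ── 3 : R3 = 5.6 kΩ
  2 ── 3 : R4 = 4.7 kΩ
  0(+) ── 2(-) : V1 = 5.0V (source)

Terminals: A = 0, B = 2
Nodal analysis, taking node 2 as the 0 V reference.
Source V1 fixes V_0 = 5 V.
KCL at each unknown node (sum of currents leaving = 0; resistances in Ω):
  Node 1: (V_1 - 5)/39000 + (V_1 - 0)/68 + (V_1 - V_3)/5600 = 0
  Node 3: (V_3 - V_1)/5600 + (V_3 - 0)/4700 = 0
Collecting terms (coefficients in siemens):
  0.01491·V_1 - 0.0001786·V_3 = 0.0001282
  0.0003913·V_3 - 0.0001786·V_1 = 0
Determinant D = (0.01491)(0.0003913) - (-0.0001786)(-0.0001786) = 0.000005803
V_1 = [(0.0001282)(0.0003913) - (-0.0001786)(0)]/D = 0.008646 V
V_3 = [(0.01491)(0) - (0.0001282)(-0.0001786)]/D = 0.003945 V
Power in each resistor, P = (ΔV)²/R:
  P_R1 = (5 - 0.008646)²/39000 = 0.0006388 W
  P_R2 = (0.008646 - 0)²/68 = 0.000001099 W
  P_R3 = (0.008646 - 0.003945)²/5600 = 0.000000003946 W
  P_R4 = (0 - 0.003945)²/4700 = 0.000000003312 W
P_total = P_R1 + P_R2 + P_R3 + P_R4 = 0.0006399 W

Final answer: 0.0006399 W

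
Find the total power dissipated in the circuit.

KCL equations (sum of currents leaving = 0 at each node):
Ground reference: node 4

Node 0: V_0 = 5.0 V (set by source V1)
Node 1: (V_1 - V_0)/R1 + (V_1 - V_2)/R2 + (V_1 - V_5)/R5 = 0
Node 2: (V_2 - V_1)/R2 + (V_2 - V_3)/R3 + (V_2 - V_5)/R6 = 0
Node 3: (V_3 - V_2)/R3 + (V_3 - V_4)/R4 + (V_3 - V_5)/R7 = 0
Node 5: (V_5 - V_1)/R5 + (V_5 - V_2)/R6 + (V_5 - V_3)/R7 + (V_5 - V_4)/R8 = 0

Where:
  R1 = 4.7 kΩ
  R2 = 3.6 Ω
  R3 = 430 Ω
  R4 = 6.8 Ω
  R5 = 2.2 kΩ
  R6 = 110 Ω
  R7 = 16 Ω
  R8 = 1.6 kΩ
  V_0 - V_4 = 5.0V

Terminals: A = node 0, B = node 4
Nodal analysis, taking node 4 as the 0 V reference.
Source V1 fixes V_0 = 5 V.
KCL at each unknown node (sum of currents leaving = 0; resistances in Ω):
  Node 1: (V_1 - 5)/4700 + (V_1 - V_2)/3.6 + (V_1 - V_5)/2200 = 0
  Node 2: (V_2 - V_1)/3.6 + (V_2 - V_3)/430 + (V_2 - V_5)/110 = 0
  Node 3: (V_3 - V_2)/430 + (V_3 - 0)/6.8 + (V_3 - V_5)/16 = 0
  Node 5: (V_5 - V_1)/2200 + (V_5 - V_2)/110 + (V_5 - V_3)/16 + (V_5 - 0)/1600 = 0
Collecting terms (coefficients in siemens):
  0.2784·V_1 - 0.2778·V_2 - 0.0004545·V_5 = 0.001064
  0.2892·V_2 - 0.2778·V_1 - 0.002326·V_3 - 0.009091·V_5 = 0
  0.2119·V_3 - 0.002326·V_2 - 0.0625·V_5 = 0
  0.07267·V_5 - 0.0004545·V_1 - 0.009091·V_2 - 0.0625·V_3 = 0
Solving these 4 simultaneous equations (Gaussian elimination) gives:
  V_1 = 0.1084 V, V_2 = 0.1048 V, V_3 = 0.006993 V, V_5 = 0.01981 V
Power in each resistor, P = (ΔV)²/R:
  P_R1 = (5 - 0.1084)²/4700 = 0.005091 W
  P_R2 = (0.1084 - 0.1048)²/3.6 = 0.000003603 W
  P_R3 = (0.1048 - 0.006993)²/430 = 0.00002226 W
  P_R4 = (0.006993 - 0)²/6.8 = 0.000007191 W
  P_R5 = (0.1084 - 0.01981)²/2200 = 0.00000357 W
  P_R6 = (0.1048 - 0.01981)²/110 = 0.00006572 W
  P_R7 = (0.006993 - 0.01981)²/16 = 0.00001026 W
  P_R8 = (0 - 0.01981)²/1600 = 0.0000002452 W
P_total = P_R1 + P_R2 + P_R3 + P_R4 + P_R5 + P_R6 + P_R7 + P_R8 = 0.005204 W

Final answer: 0.005204 W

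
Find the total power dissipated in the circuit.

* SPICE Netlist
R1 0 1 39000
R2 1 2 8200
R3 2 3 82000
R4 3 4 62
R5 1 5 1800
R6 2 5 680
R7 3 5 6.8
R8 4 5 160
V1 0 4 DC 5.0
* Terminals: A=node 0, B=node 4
Nodal analysis, taking node 4 as the 0 V reference.
Source V1 fixes V_0 = 5 V.
KCL at each unknown node (sum of currents leaving = 0; resistances in Ω):
  Node 1: (V_1 - 5)/39000 + (V_1 - V_2)/8200 + (V_1 - V_5)/1800 = 0
  Node 2: (V_2 - V_1)/8200 + (V_2 - V_3)/82000 + (V_2 - V_5)/680 = 0
  Node 3: (V_3 - V_2)/82000 + (V_3 - 0)/62 + (V_3 - V_5)/6.8 = 0
  Node 5: (V_5 - V_1)/1800 + (V_5 - V_2)/680 + (V_5 - V_3)/6.8 + (V_5 - 0)/160 = 0
Collecting terms (coefficients in siemens):
  0.0007031·V_1 - 0.000122·V_2 - 0.0005556·V_5 = 0.0001282
  0.001605·V_2 - 0.000122·V_1 - 0.0000122·V_3 - 0.001471·V_5 = 0
  0.1632·V_3 - 0.0000122·V_2 - 0.1471·V_5 = 0
  0.1553·V_5 - 0.0005556·V_1 - 0.001471·V_2 - 0.1471·V_3 = 0
Solving these 4 simultaneous equations (Gaussian elimination) gives:
  V_1 = 0.1905 V, V_2 = 0.01995 V, V_3 = 0.005347 V, V_5 = 0.005932 V
Power in each resistor, P = (ΔV)²/R:
  P_R1 = (5 - 0.1905)²/39000 = 0.0005931 W
  P_R2 = (0.1905 - 0.01995)²/8200 = 0.000003546 W
  P_R3 = (0.01995 - 0.005347)²/82000 = 0.000000002601 W
  P_R4 = (0.005347 - 0)²/62 = 0.0000004612 W
  P_R5 = (0.1905 - 0.005932)²/1800 = 0.00001892 W
  P_R6 = (0.01995 - 0.005932)²/680 = 0.0000002891 W
  P_R7 = (0.005347 - 0.005932)²/6.8 = 0.00000005037 W
  P_R8 = (0 - 0.005932)²/160 = 0.00000022 W
P_total = P_R1 + P_R2 + P_R3 + P_R4 + P_R5 + P_R6 + P_R7 + P_R8 = 0.0006166 W

Final answer: 0.0006166 W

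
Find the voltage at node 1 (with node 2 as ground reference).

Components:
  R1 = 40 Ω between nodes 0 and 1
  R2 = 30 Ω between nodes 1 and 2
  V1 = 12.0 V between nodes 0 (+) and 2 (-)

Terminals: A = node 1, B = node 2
Nodal analysis, taking node 2 as the 0 V reference.
Source V1 fixes V_0 = 12 V.
KCL at each unknown node (sum of currents leaving = 0; resistances in Ω):
  Node 1: (V_1 - 12)/40 + (V_1 - 0)/30 = 0
Collecting terms: 0.05833 × V_1 = 0.3  =>  V_1 = 5.143 V
The requested potential is V_1 = 5.143 V.

Final answer: V_1 = 5.143 V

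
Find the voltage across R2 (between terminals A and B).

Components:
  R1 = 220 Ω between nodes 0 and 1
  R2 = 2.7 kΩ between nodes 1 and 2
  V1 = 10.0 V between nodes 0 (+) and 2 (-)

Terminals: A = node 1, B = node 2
R1 and R2 are in series across V1 (node 0 → node 1 → node 2), and the output A–B is taken across R2, so this is a voltage divider.
Series current: I = V1/(R1 + R2) = 10/(220 + 2700) = 10/2920 = 0.003425 A
V_R2 = I × R2 = V1 × R2/(R1 + R2) = 10 × 2700/2920 = 9.247 V

Final answer: 9.247 V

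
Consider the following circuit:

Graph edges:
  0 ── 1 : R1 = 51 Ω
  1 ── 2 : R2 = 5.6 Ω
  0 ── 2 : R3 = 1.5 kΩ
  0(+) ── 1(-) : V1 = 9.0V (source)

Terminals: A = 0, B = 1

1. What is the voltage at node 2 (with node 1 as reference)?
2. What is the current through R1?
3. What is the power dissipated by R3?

Nodal analysis, taking node 1 as the 0 V reference.
Source V1 fixes V_0 = 9 V.
KCL at each unknown node (sum of currents leaving = 0; resistances in Ω):
  Node 2: (V_2 - 0)/5.6 + (V_2 - 9)/1500 = 0
Collecting terms: 0.1792 × V_2 = 0.006  =>  V_2 = 0.03348 V
Part 1:
  Read off the nodal solution: V_2 = 0.03348 V
Part 2:
  I_R1 = (V_0 - V_1)/R1 = (9 - 0)/51 = 0.1765 A
  Magnitude: I_R1 = 0.1765 A
Part 3:
  I_R3 = (V_0 - V_2)/R3 = (9 - 0.03348)/1500 = 0.005978 A
  P_R3 = I_R3² × R3 = (0.005978)² × 1500 = 0.0536 W

Final answers:
1. V_2 = 0.03348 V
2. I_R1 = 0.1765 A
3. P_R3 = 0.0536 W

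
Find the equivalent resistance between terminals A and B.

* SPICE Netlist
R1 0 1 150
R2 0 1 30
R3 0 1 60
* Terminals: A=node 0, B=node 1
Reduce the network between node 0 (A) and node 1 (B) by series/parallel combination:
  Rp1 = R1 ‖ R2 ‖ R3 (parallel, all between nodes 0 and 1) = 1/(1/150 + 1/30 + 1/60) = 17.65 Ω
R_eq = 17.65 Ω

Final answer: 17.65 Ω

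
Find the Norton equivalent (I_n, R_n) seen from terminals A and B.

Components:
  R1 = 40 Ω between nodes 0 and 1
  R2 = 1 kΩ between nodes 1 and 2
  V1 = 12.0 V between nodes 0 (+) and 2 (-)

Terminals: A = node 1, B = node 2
Find the Thévenin equivalent first; then I_n = V_th/R_th and R_n = R_th.
Step 1 — V_th is the open-circuit voltage V_A - V_B (nothing connected across the terminals).
Nodal analysis, taking node 2 as the 0 V reference.
Source V1 fixes V_0 = 12 V.
KCL at each unknown node (sum of currents leaving = 0; resistances in Ω):
  Node 1: (V_1 - 12)/40 + (V_1 - 0)/1000 = 0
Collecting terms: 0.026 × V_1 = 0.3  =>  V_1 = 11.54 V
V_th = V_1 - V_2 = 11.54 - 0 = 11.54 V
Step 2 — R_th: zero the source — replace V1 by a short circuit (node 2 merges into node 0) — and find the resistance seen between A (node 1) and B (node 0).
Reduce the network between node 1 (A) and node 0 (B) by series/parallel combination:
  Rp1 = R1 ‖ R2 (parallel, both between nodes 0 and 1) = 1/(1/40 + 1/1000) = 38.46 Ω
R_th = 38.46 Ω
I_n = V_th/R_th = 11.54/38.46 = 0.3 A, and R_n = R_th = 38.46 Ω

Final answer: I_n = 0.3 A, R_n = 38.46 Ω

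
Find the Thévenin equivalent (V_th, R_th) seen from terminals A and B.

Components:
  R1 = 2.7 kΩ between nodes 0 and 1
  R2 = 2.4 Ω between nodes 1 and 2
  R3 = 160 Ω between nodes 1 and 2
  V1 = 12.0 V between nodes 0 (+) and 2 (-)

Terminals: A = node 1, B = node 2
Step 1 — V_th is the open-circuit voltage V_A - V_B (nothing connected across the terminals).
Nodal analysis, taking node 2 as the 0 V reference.
Source V1 fixes V_0 = 12 V.
KCL at each unknown node (sum of currents leaving = 0; resistances in Ω):
  Node 1: (V_1 - 12)/2700 + (V_1 - 0)/2.4 + (V_1 - 0)/160 = 0
Collecting terms: 0.4233 × V_1 = 0.004444  =>  V_1 = 0.0105 V
V_th = V_1 - V_2 = 0.0105 - 0 = 0.0105 V
Step 2 — R_th: zero the source — replace V1 by a short circuit (node 2 merges into node 0) — and find the resistance seen between A (node 1) and B (node 0).
Reduce the network between node 1 (A) and node 0 (B) by series/parallel combination:
  Rp1 = R1 ‖ R2 ‖ R3 (parallel, all between nodes 0 and 1) = 1/(1/2700 + 1/2.4 + 1/160) = 2.362 Ω
R_th = 2.362 Ω

Final answer: V_th = 0.0105 V, R_th = 2.362 Ω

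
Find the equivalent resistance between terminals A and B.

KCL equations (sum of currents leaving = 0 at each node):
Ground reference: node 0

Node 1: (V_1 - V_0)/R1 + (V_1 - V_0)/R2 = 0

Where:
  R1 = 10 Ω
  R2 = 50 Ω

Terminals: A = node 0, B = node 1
Reduce the network between node 0 (A) and node 1 (B) by series/parallel combination:
  Rp1 = R1 ‖ R2 (parallel, both between nodes 0 and 1) = 1/(1/10 + 1/50) = 8.333 Ω
R_eq = 8.333 Ω

Final answer: 8.333 Ω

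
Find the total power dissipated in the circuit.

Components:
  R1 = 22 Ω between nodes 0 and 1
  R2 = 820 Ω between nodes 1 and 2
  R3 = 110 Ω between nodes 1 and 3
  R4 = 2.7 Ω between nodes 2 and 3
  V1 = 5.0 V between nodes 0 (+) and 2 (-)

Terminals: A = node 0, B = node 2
Nodal analysis, taking node 2 as the 0 V reference.
Source V1 fixes V_0 = 5 V.
KCL at each unknown node (sum of currents leaving = 0; resistances in Ω):
  Node 1: (V_1 - 5)/22 + (V_1 - 0)/820 + (V_1 - V_3)/110 = 0
  Node 3: (V_3 - V_1)/110 + (V_3 - 0)/2.7 = 0
Collecting terms (coefficients in siemens):
  0.05576·V_1 - 0.009091·V_3 = 0.2273
  0.3795·V_3 - 0.009091·V_1 = 0
Determinant D = (0.05576)(0.3795) - (-0.009091)(-0.009091) = 0.02108
V_1 = [(0.2273)(0.3795) - (-0.009091)(0)]/D = 4.092 V
V_3 = [(0.05576)(0) - (0.2273)(-0.009091)]/D = 0.09802 V
Power in each resistor, P = (ΔV)²/R:
  P_R1 = (5 - 4.092)²/22 = 0.03751 W
  P_R2 = (4.092 - 0)²/820 = 0.02042 W
  P_R3 = (4.092 - 0.09802)²/110 = 0.145 W
  P_R4 = (0 - 0.09802)²/2.7 = 0.003559 W
P_total = P_R1 + P_R2 + P_R3 + P_R4 = 0.2065 W

Final answer: 0.2065 W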